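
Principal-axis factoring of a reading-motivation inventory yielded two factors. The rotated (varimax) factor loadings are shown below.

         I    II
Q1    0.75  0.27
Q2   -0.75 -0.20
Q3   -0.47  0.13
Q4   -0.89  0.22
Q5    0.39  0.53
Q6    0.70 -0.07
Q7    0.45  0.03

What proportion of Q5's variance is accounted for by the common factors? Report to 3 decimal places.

h² = 0.39² + 0.53² = 0.1521 + 0.2809 = 0.4330

0.433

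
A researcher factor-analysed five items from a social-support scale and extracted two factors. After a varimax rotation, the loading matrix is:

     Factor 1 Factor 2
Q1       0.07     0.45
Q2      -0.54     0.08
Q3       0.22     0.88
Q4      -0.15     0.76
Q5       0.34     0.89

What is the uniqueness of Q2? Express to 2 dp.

0.70

h² = (-0.54)² + 0.08² = 0.2916 + 0.0064 = 0.2980
Uniqueness u² = 1 − h² = 1 − 0.2980 = 0.7020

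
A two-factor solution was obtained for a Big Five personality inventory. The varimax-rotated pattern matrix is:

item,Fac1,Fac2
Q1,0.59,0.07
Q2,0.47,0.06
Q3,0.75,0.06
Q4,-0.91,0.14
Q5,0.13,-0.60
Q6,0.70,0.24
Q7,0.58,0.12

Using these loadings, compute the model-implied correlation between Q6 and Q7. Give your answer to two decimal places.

r̂ = Σ λ_i·λ_j across factors = (0.70)(0.58) + (0.24)(0.12)
  = +0.4060 +0.0288 = 0.4348

0.43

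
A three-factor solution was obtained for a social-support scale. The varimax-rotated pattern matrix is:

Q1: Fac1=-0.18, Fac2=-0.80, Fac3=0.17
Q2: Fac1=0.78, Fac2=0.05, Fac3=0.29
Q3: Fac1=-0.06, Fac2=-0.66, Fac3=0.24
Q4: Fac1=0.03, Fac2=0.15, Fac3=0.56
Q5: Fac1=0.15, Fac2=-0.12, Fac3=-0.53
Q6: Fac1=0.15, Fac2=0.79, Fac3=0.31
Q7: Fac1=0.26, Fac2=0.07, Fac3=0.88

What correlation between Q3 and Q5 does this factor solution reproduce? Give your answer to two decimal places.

r̂ = Σ λ_i·λ_j across factors = (-0.06)(0.15) + (-0.66)(-0.12) + (0.24)(-0.53)
  = -0.0090 +0.0792 -0.1272 = -0.0570

-0.06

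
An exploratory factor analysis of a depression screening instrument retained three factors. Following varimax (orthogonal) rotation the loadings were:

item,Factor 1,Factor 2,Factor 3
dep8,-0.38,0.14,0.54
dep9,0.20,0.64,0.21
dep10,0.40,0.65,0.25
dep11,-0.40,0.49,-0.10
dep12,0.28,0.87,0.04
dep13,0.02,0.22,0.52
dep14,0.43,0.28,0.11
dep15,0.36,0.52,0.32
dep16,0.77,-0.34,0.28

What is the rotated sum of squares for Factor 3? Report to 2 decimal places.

0.87

SS loadings for Factor 3 = 0.54² + 0.21² + 0.25² + (-0.10)² + 0.04² + 0.52² + 0.11² + 0.32² + 0.28² = 0.2916 + 0.0441 + 0.0625 + 0.0100 + 0.0016 + 0.2704 + 0.0121 + 0.1024 + 0.0784 = 0.8731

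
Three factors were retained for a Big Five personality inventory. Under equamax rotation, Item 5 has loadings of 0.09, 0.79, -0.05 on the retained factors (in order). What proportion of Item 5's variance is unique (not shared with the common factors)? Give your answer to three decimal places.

h² = 0.09² + 0.79² + (-0.05)² = 0.0081 + 0.6241 + 0.0025 = 0.6347
Uniqueness u² = 1 − h² = 1 − 0.6347 = 0.3653

0.365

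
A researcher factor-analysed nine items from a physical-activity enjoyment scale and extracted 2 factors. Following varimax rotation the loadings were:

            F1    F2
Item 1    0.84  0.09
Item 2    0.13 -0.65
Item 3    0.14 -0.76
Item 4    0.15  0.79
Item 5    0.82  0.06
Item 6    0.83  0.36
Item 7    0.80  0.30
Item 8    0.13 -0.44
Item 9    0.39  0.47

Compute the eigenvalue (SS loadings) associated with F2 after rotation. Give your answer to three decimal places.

2.270

SS loadings for F2 = 0.09² + (-0.65)² + (-0.76)² + 0.79² + 0.06² + 0.36² + 0.30² + (-0.44)² + 0.47² = 0.0081 + 0.4225 + 0.5776 + 0.6241 + 0.0036 + 0.1296 + 0.0900 + 0.1936 + 0.2209 = 2.2700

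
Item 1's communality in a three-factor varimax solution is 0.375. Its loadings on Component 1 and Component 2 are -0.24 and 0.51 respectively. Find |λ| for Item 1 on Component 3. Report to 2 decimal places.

Under orthogonal rotation h² = Σλ², so λ_Component 3² = h² − (0.3177) = 0.375 − 0.3177 = 0.0573.
|λ| = √0.0573 = 0.2394.

0.24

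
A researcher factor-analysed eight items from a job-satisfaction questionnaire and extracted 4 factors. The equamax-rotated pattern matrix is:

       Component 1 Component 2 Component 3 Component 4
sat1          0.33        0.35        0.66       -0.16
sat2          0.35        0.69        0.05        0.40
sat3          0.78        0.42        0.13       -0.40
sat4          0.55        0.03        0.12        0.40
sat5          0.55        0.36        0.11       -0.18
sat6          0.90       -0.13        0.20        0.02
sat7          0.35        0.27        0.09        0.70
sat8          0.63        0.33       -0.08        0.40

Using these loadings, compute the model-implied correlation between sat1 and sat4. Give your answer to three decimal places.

r̂ = Σ λ_i·λ_j across factors = (0.33)(0.55) + (0.35)(0.03) + (0.66)(0.12) + (-0.16)(0.40)
  = +0.1815 +0.0105 +0.0792 -0.0640 = 0.2072

0.207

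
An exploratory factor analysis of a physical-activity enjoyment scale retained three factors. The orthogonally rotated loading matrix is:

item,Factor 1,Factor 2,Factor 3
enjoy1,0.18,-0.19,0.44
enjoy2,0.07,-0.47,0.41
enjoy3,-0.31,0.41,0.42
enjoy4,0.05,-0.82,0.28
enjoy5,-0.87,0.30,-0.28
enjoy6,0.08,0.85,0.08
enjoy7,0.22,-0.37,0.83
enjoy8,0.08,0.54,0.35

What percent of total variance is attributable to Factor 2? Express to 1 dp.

29.2%

SS loadings for Factor 2 = (-0.19)² + (-0.47)² + 0.41² + (-0.82)² + 0.30² + 0.85² + (-0.37)² + 0.54² = 2.3385
With 8 standardized items, total variance = 8. Proportion = 2.3385/8 = 0.2923 → 29.23%.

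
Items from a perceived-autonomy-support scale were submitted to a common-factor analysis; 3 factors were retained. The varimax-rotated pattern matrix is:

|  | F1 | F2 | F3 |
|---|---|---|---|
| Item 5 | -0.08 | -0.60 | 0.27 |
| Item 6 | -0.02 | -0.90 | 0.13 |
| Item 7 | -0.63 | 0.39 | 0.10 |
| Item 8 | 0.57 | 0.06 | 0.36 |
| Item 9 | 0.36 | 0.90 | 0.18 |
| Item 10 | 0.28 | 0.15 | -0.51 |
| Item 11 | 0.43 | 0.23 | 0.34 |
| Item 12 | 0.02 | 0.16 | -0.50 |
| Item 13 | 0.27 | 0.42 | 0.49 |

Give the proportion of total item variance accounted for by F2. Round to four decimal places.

0.2681

SS loadings for F2 = (-0.60)² + (-0.90)² + 0.39² + 0.06² + 0.90² + 0.15² + 0.23² + 0.16² + 0.42² = 2.4131
Proportion of variance = 2.4131 / 9 = 0.2681.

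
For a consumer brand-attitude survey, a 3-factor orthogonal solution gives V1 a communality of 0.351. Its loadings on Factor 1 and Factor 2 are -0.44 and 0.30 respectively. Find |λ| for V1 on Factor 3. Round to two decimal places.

0.26

Under orthogonal rotation h² = Σλ², so λ_Factor 3² = h² − (0.2836) = 0.351 − 0.2836 = 0.0674.
|λ| = √0.0674 = 0.2596.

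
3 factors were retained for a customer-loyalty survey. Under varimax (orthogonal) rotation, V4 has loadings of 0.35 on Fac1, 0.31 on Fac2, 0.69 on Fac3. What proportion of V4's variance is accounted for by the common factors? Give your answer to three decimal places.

h² = 0.35² + 0.31² + 0.69² = 0.1225 + 0.0961 + 0.4761 = 0.6947

0.695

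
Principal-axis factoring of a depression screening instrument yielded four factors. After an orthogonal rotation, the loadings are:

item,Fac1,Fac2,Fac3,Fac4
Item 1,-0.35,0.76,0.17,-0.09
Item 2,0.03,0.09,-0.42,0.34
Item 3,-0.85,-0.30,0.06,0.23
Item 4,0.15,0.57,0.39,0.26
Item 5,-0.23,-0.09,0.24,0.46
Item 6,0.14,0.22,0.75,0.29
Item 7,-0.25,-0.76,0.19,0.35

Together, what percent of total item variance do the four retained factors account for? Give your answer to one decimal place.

SS loadings by factor: 1.0034, 1.6347, 1.0172, 0.6624; total = 4.3177.
Total variance with 7 standardized items is 7, so the solution explains 4.3177/7 = 0.6168 = 61.68%.

61.7%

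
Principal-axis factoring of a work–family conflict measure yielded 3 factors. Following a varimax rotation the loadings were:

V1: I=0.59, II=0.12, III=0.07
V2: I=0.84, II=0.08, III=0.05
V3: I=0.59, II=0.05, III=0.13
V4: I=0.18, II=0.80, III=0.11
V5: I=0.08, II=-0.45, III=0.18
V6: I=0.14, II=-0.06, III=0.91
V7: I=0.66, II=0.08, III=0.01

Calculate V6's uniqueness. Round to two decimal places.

h² = 0.14² + (-0.06)² + 0.91² = 0.0196 + 0.0036 + 0.8281 = 0.8513
Uniqueness u² = 1 − h² = 1 − 0.8513 = 0.1487

0.15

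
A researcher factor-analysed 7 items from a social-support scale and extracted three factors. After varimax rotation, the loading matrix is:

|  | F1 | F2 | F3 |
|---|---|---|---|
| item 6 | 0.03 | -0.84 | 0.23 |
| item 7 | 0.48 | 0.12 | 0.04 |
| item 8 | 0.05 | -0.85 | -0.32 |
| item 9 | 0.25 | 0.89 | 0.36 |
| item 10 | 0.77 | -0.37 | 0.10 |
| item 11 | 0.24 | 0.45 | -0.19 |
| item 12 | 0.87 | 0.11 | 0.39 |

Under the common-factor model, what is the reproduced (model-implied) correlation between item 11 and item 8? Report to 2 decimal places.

-0.31

r̂ = Σ λ_i·λ_j across factors = (0.24)(0.05) + (0.45)(-0.85) + (-0.19)(-0.32)
  = +0.0120 -0.3825 +0.0608 = -0.3097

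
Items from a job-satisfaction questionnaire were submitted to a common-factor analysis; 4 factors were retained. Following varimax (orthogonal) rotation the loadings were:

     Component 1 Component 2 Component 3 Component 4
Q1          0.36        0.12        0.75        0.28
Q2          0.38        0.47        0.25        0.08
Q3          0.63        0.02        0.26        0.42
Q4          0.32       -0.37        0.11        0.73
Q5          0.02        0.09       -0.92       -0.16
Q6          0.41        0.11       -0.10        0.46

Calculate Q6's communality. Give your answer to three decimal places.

0.402

h² = 0.41² + 0.11² + (-0.10)² + 0.46² = 0.1681 + 0.0121 + 0.0100 + 0.2116 = 0.4018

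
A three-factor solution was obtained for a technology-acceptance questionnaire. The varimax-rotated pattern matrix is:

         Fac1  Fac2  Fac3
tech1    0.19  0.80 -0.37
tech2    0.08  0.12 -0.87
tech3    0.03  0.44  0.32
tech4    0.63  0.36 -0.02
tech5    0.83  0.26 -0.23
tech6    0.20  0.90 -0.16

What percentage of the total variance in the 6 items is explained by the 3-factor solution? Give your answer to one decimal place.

Communalities: 0.8130, 0.7777, 0.2969, 0.5269, 0.8094, 0.8756; Σh² = 4.0995.
Total variance with 6 standardized items is 6, so the solution explains 4.0995/6 = 0.6833 = 68.33%.

68.3%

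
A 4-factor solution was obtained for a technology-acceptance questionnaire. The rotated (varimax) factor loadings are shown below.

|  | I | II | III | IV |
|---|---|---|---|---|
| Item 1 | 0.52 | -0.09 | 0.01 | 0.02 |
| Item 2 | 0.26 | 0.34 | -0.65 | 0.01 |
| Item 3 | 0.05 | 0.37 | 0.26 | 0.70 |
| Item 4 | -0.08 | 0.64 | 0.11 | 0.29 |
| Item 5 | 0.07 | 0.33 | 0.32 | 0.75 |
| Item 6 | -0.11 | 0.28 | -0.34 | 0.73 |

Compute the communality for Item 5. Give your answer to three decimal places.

h² = 0.07² + 0.33² + 0.32² + 0.75² = 0.0049 + 0.1089 + 0.1024 + 0.5625 = 0.7787

0.779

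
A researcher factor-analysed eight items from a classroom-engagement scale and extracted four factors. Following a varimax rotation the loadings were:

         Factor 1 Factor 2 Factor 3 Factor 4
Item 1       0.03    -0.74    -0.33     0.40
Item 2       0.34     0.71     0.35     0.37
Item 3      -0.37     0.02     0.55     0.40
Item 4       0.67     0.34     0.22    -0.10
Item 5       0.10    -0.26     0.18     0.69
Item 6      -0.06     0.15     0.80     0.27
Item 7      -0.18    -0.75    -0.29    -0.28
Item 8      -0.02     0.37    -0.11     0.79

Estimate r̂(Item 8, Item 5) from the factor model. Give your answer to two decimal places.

0.43

r̂ = Σ λ_i·λ_j across factors = (-0.02)(0.10) + (0.37)(-0.26) + (-0.11)(0.18) + (0.79)(0.69)
  = -0.0020 -0.0962 -0.0198 +0.5451 = 0.4271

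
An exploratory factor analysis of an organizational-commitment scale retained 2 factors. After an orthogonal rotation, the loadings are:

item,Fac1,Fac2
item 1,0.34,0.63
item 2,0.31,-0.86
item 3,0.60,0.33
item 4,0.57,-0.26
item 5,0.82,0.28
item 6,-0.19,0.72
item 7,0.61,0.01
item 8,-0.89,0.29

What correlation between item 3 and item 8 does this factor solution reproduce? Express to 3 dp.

r̂ = Σ λ_i·λ_j across factors = (0.60)(-0.89) + (0.33)(0.29)
  = -0.5340 +0.0957 = -0.4383

-0.438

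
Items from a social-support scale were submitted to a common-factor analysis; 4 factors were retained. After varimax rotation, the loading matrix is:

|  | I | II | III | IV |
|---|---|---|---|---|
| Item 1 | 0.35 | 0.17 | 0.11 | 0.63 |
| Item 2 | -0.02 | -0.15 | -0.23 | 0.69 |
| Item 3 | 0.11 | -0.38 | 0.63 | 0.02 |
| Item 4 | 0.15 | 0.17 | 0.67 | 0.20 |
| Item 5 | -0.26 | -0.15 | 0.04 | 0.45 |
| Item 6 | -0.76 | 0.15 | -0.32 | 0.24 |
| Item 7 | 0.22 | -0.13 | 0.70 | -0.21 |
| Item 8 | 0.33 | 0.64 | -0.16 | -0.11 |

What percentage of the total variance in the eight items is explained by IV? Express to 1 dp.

15.4%

SS loadings for IV = 0.63² + 0.69² + 0.02² + 0.20² + 0.45² + 0.24² + (-0.21)² + (-0.11)² = 1.2297
With 8 standardized items, total variance = 8. Proportion = 1.2297/8 = 0.1537 → 15.37%.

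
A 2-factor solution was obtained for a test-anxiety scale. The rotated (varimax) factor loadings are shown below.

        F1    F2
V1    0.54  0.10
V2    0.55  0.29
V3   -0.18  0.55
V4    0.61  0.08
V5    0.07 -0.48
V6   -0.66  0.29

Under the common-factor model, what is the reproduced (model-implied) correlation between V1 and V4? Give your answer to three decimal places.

0.337

r̂ = Σ λ_i·λ_j across factors = (0.54)(0.61) + (0.10)(0.08)
  = +0.3294 +0.0080 = 0.3374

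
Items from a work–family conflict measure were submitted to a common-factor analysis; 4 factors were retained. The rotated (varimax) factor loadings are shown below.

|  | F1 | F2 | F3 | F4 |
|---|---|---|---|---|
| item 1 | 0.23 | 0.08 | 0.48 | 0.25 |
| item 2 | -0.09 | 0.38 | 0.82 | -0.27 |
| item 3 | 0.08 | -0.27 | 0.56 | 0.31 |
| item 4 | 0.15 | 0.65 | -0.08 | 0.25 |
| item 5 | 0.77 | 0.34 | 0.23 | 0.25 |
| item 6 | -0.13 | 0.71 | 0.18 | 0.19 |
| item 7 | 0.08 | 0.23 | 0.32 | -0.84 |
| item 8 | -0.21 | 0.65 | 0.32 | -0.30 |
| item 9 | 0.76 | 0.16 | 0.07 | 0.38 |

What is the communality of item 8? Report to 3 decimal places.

h² = (-0.21)² + 0.65² + 0.32² + (-0.30)² = 0.0441 + 0.4225 + 0.1024 + 0.0900 = 0.6590

0.659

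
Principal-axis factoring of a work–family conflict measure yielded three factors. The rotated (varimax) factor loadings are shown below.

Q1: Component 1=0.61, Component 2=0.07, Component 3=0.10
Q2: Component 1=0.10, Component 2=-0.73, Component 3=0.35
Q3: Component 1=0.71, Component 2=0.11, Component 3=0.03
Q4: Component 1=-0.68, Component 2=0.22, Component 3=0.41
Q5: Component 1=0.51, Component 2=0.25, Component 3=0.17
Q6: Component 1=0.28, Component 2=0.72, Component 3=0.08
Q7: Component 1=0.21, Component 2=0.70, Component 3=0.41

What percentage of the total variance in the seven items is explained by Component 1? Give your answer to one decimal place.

24.7%

SS loadings for Component 1 = 0.61² + 0.10² + 0.71² + (-0.68)² + 0.51² + 0.28² + 0.21² = 1.7312
With 7 standardized items, total variance = 7. Proportion = 1.7312/7 = 0.2473 → 24.73%.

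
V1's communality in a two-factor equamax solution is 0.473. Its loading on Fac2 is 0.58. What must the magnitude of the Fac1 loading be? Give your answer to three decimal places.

Under orthogonal rotation h² = Σλ², so λ_Fac1² = h² − (0.3364) = 0.473 − 0.3364 = 0.1366.
|λ| = √0.1366 = 0.3696.

0.370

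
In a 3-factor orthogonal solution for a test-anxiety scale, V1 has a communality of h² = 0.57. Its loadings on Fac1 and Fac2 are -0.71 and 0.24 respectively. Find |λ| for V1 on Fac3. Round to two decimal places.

Under orthogonal rotation h² = Σλ², so λ_Fac3² = h² − (0.5617) = 0.57 − 0.5617 = 0.0083.
|λ| = √0.0083 = 0.0911.

0.09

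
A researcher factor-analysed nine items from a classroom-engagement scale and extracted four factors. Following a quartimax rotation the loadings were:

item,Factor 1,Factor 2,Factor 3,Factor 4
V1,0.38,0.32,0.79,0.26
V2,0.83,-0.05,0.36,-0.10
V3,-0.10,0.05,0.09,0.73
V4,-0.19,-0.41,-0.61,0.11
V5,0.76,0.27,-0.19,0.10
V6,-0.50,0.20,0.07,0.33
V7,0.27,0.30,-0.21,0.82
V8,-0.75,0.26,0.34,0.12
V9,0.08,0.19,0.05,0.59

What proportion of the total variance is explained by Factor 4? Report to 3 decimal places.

SS loadings for Factor 4 = 0.26² + (-0.10)² + 0.73² + 0.11² + 0.10² + 0.33² + 0.82² + 0.12² + 0.59² = 1.7764
Proportion of variance = 1.7764 / 9 = 0.1974.

0.197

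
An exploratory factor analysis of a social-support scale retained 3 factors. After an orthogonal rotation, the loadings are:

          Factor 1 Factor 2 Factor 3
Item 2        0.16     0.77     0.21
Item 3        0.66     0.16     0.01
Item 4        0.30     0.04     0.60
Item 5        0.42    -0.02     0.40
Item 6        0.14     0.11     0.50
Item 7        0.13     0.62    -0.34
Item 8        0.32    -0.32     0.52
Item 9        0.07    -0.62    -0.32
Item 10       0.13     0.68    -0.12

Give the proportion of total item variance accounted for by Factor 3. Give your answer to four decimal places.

0.1463

SS loadings for Factor 3 = 0.21² + 0.01² + 0.60² + 0.40² + 0.50² + (-0.34)² + 0.52² + (-0.32)² + (-0.12)² = 1.3170
Proportion of variance = 1.3170 / 9 = 0.1463.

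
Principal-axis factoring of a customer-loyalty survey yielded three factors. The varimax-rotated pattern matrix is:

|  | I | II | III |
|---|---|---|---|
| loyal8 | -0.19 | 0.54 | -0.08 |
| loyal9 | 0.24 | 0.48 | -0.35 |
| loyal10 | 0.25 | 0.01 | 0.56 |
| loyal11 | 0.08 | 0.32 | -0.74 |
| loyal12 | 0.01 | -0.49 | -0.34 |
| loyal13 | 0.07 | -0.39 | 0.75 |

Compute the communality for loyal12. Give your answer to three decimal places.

h² = 0.01² + (-0.49)² + (-0.34)² = 0.0001 + 0.2401 + 0.1156 = 0.3558

0.356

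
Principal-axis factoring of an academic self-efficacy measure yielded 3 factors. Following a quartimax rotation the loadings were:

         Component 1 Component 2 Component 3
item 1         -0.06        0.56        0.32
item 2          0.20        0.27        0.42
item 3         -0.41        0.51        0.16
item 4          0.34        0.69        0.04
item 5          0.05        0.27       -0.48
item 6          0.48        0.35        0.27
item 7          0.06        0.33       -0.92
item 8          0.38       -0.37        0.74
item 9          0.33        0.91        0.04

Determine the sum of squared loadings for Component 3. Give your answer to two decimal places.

SS loadings for Component 3 = 0.32² + 0.42² + 0.16² + 0.04² + (-0.48)² + 0.27² + (-0.92)² + 0.74² + 0.04² = 0.1024 + 0.1764 + 0.0256 + 0.0016 + 0.2304 + 0.0729 + 0.8464 + 0.5476 + 0.0016 = 2.0049

2.00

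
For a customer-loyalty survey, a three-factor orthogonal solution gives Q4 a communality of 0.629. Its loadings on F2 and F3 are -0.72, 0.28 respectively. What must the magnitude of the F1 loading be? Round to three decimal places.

0.179

Under orthogonal rotation h² = Σλ², so λ_F1² = h² − (0.5968) = 0.629 − 0.5968 = 0.0322.
|λ| = √0.0322 = 0.1794.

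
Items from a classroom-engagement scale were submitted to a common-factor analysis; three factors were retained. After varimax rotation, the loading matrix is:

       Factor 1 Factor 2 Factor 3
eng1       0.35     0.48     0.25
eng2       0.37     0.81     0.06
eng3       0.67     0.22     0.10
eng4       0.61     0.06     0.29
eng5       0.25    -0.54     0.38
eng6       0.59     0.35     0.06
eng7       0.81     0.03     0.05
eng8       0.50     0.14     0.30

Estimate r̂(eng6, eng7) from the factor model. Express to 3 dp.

0.491

r̂ = Σ λ_i·λ_j across factors = (0.59)(0.81) + (0.35)(0.03) + (0.06)(0.05)
  = +0.4779 +0.0105 +0.0030 = 0.4914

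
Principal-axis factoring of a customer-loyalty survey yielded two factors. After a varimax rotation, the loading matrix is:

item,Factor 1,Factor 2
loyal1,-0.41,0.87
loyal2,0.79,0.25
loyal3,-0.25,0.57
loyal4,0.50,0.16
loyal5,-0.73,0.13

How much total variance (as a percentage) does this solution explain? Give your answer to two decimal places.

Communalities: 0.9250, 0.6866, 0.3874, 0.2756, 0.5498; Σh² = 2.8244.
Total variance with 5 standardized items is 5, so the solution explains 2.8244/5 = 0.5649 = 56.49%.

56.49%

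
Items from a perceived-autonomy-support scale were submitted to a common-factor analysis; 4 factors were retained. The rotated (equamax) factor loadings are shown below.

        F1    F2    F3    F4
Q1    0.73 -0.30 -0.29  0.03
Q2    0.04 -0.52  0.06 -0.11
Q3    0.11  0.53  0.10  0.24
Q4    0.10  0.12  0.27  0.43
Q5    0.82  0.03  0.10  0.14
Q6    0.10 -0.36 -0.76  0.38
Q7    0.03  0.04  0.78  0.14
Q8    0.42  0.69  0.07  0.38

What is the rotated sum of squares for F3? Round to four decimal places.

1.3715

SS loadings for F3 = (-0.29)² + 0.06² + 0.10² + 0.27² + 0.10² + (-0.76)² + 0.78² + 0.07² = 0.0841 + 0.0036 + 0.0100 + 0.0729 + 0.0100 + 0.5776 + 0.6084 + 0.0049 = 1.3715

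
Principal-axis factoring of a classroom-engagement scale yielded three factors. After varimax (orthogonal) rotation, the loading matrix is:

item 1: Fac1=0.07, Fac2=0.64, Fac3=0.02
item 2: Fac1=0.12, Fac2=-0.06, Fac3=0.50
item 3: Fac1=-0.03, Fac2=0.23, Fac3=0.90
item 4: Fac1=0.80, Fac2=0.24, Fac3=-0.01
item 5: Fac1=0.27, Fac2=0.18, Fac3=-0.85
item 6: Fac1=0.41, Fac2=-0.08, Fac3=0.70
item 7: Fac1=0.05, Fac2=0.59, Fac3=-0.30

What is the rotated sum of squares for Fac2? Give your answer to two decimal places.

SS loadings for Fac2 = 0.64² + (-0.06)² + 0.23² + 0.24² + 0.18² + (-0.08)² + 0.59² = 0.4096 + 0.0036 + 0.0529 + 0.0576 + 0.0324 + 0.0064 + 0.3481 = 0.9106

0.91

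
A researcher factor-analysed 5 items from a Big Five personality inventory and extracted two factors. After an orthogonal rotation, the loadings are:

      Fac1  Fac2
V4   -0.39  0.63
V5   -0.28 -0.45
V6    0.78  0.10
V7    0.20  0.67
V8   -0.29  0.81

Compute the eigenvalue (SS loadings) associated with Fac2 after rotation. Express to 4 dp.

SS loadings for Fac2 = 0.63² + (-0.45)² + 0.10² + 0.67² + 0.81² = 0.3969 + 0.2025 + 0.0100 + 0.4489 + 0.6561 = 1.7144

1.7144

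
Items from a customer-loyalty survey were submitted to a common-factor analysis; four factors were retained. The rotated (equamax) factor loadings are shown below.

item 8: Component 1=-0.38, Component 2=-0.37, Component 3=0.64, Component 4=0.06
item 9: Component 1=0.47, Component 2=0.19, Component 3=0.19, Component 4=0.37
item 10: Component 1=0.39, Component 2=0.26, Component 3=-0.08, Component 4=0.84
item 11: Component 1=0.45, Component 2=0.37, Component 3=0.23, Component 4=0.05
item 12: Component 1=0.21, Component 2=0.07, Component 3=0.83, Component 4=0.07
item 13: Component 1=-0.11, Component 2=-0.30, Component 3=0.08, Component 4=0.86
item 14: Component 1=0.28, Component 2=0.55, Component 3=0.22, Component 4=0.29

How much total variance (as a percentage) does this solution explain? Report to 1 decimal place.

SS loadings by factor: 0.8545, 0.7749, 1.2487, 1.6772; total = 4.5553.
Total variance with 7 standardized items is 7, so the solution explains 4.5553/7 = 0.6508 = 65.08%.

65.1%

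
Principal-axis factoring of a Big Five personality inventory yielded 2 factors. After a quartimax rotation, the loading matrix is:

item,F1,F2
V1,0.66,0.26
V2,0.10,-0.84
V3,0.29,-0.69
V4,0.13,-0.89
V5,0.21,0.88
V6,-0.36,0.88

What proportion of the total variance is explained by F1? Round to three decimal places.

0.120

SS loadings for F1 = 0.66² + 0.10² + 0.29² + 0.13² + 0.21² + (-0.36)² = 0.7203
Proportion of variance = 0.7203 / 6 = 0.1201.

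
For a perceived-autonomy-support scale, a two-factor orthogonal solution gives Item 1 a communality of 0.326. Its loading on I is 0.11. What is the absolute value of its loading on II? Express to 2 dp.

Under orthogonal rotation h² = Σλ², so λ_II² = h² − (0.0121) = 0.326 − 0.0121 = 0.3139.
|λ| = √0.3139 = 0.5603.

0.56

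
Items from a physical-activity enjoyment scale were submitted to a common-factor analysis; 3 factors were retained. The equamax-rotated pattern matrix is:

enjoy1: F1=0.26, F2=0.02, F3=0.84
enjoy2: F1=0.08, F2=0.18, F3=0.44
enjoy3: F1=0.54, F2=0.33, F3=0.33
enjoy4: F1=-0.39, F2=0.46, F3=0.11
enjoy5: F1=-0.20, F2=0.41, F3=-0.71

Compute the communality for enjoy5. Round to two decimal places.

h² = (-0.20)² + 0.41² + (-0.71)² = 0.0400 + 0.1681 + 0.5041 = 0.7122

0.71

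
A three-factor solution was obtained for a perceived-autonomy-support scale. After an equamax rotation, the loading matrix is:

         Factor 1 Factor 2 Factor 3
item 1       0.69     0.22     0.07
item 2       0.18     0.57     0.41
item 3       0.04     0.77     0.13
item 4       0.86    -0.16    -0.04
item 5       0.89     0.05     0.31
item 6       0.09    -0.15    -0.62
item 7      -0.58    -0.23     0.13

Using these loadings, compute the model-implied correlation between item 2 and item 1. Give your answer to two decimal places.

0.28

r̂ = Σ λ_i·λ_j across factors = (0.18)(0.69) + (0.57)(0.22) + (0.41)(0.07)
  = +0.1242 +0.1254 +0.0287 = 0.2783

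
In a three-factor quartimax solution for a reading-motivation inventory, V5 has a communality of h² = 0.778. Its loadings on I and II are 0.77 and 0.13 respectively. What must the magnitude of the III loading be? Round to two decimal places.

0.41

Under orthogonal rotation h² = Σλ², so λ_III² = h² − (0.6098) = 0.778 − 0.6098 = 0.1682.
|λ| = √0.1682 = 0.4101.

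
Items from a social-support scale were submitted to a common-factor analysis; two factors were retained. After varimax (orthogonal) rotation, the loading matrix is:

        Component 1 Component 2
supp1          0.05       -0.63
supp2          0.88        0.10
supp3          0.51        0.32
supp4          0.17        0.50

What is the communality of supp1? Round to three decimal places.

h² = 0.05² + (-0.63)² = 0.0025 + 0.3969 = 0.3994

0.399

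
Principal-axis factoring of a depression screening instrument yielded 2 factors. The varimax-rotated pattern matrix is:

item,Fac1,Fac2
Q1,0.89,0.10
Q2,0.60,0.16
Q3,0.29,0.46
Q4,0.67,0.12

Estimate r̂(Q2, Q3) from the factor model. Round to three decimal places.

r̂ = Σ λ_i·λ_j across factors = (0.60)(0.29) + (0.16)(0.46)
  = +0.1740 +0.0736 = 0.2476

0.248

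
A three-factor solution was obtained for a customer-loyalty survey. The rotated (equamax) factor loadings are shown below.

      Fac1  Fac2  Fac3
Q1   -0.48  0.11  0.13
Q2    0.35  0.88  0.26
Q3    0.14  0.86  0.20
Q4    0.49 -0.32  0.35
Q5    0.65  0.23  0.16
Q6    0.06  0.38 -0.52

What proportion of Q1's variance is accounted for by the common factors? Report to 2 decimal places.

0.26

h² = (-0.48)² + 0.11² + 0.13² = 0.2304 + 0.0121 + 0.0169 = 0.2594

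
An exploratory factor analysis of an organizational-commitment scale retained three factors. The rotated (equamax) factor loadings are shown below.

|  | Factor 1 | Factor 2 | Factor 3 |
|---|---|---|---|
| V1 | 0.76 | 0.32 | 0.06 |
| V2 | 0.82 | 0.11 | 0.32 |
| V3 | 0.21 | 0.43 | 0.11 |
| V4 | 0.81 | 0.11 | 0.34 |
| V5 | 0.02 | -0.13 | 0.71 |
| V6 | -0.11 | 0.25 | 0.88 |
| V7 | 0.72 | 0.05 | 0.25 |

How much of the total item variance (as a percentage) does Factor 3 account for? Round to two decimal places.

22.50%

SS loadings for Factor 3 = 0.06² + 0.32² + 0.11² + 0.34² + 0.71² + 0.88² + 0.25² = 1.5747
With 7 standardized items, total variance = 7. Proportion = 1.5747/7 = 0.2250 → 22.50%.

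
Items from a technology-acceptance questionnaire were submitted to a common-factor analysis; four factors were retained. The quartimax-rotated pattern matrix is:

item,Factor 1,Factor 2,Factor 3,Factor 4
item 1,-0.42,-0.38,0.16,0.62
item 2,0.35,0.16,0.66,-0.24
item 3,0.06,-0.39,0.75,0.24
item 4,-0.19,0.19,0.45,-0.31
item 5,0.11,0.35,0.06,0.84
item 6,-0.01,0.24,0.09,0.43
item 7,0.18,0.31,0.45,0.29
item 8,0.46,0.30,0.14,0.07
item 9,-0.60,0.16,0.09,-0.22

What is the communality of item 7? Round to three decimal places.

h² = 0.18² + 0.31² + 0.45² + 0.29² = 0.0324 + 0.0961 + 0.2025 + 0.0841 = 0.4151

0.415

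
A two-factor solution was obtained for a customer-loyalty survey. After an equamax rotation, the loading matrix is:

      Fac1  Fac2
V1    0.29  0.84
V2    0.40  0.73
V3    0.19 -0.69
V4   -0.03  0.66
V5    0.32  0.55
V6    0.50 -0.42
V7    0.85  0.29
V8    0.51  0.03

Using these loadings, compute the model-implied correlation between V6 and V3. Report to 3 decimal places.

0.385

r̂ = Σ λ_i·λ_j across factors = (0.50)(0.19) + (-0.42)(-0.69)
  = +0.0950 +0.2898 = 0.3848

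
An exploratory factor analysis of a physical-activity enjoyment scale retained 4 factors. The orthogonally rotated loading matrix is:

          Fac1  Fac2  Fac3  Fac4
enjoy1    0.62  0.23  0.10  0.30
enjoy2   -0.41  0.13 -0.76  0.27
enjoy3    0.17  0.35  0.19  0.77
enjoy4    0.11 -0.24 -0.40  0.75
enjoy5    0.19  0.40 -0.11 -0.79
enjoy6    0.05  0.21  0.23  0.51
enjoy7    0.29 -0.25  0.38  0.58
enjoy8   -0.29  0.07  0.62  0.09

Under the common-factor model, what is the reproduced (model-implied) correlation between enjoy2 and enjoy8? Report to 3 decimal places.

r̂ = Σ λ_i·λ_j across factors = (-0.41)(-0.29) + (0.13)(0.07) + (-0.76)(0.62) + (0.27)(0.09)
  = +0.1189 +0.0091 -0.4712 +0.0243 = -0.3189

-0.319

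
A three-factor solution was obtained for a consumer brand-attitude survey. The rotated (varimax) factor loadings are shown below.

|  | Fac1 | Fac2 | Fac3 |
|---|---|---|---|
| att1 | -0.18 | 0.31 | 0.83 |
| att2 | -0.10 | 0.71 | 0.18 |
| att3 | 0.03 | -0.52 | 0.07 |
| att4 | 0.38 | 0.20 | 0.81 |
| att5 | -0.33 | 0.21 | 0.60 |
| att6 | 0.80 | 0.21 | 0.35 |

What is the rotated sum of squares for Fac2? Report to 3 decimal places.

0.999

SS loadings for Fac2 = 0.31² + 0.71² + (-0.52)² + 0.20² + 0.21² + 0.21² = 0.0961 + 0.5041 + 0.2704 + 0.0400 + 0.0441 + 0.0441 = 0.9988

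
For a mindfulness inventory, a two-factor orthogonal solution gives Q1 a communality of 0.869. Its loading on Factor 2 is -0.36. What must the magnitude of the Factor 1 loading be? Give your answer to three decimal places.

0.860

Under orthogonal rotation h² = Σλ², so λ_Factor 1² = h² − (0.1296) = 0.869 − 0.1296 = 0.7394.
|λ| = √0.7394 = 0.8599.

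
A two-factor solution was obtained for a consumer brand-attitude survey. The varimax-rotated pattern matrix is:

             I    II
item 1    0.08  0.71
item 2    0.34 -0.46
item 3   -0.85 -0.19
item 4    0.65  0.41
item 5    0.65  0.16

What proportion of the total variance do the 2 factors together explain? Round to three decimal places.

SS loadings by factor: 1.6895, 0.9455; total = 2.6350.
Total variance with 5 standardized items is 5, so the solution explains 2.6350/5 = 0.5270.

0.527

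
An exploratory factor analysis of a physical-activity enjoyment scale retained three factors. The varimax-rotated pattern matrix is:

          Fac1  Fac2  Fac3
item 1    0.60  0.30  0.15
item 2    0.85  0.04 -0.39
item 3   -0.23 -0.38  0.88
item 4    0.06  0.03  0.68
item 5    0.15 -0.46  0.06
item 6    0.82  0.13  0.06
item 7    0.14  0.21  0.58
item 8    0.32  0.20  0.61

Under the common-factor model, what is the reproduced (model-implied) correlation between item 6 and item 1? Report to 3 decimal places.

r̂ = Σ λ_i·λ_j across factors = (0.82)(0.60) + (0.13)(0.30) + (0.06)(0.15)
  = +0.4920 +0.0390 +0.0090 = 0.5400

0.540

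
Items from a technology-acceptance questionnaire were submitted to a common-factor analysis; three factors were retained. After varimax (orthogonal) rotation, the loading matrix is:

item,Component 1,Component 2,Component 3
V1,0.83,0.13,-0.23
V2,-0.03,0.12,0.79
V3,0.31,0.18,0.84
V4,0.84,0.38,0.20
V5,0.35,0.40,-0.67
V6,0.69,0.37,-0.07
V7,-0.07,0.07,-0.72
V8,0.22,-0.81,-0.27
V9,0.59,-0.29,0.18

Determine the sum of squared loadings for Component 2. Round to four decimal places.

1.2501

SS loadings for Component 2 = 0.13² + 0.12² + 0.18² + 0.38² + 0.40² + 0.37² + 0.07² + (-0.81)² + (-0.29)² = 0.0169 + 0.0144 + 0.0324 + 0.1444 + 0.1600 + 0.1369 + 0.0049 + 0.6561 + 0.0841 = 1.2501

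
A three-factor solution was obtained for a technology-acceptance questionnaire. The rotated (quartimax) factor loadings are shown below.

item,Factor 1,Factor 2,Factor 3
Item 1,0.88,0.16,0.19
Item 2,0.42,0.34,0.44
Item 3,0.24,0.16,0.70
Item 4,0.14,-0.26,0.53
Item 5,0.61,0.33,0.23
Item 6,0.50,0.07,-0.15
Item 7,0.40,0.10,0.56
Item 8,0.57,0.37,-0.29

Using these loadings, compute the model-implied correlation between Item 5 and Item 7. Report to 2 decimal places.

0.41

r̂ = Σ λ_i·λ_j across factors = (0.61)(0.40) + (0.33)(0.10) + (0.23)(0.56)
  = +0.2440 +0.0330 +0.1288 = 0.4058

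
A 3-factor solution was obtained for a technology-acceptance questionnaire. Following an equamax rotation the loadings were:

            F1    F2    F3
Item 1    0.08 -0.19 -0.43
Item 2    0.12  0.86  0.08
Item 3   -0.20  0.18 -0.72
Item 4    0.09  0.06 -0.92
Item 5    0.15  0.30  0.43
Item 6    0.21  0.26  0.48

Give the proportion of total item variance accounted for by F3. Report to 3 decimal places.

SS loadings for F3 = (-0.43)² + 0.08² + (-0.72)² + (-0.92)² + 0.43² + 0.48² = 1.9714
Proportion of variance = 1.9714 / 6 = 0.3286.

0.329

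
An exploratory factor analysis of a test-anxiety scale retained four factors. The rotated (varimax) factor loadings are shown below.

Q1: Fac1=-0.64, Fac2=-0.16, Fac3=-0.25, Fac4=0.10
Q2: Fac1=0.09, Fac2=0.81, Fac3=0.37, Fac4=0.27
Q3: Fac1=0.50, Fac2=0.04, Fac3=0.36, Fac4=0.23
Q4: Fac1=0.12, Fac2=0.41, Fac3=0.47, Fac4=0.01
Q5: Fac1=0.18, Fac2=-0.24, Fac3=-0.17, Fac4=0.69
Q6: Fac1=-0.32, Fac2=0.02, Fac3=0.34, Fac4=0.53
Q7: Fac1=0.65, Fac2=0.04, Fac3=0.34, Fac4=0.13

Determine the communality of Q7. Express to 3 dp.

0.557

h² = 0.65² + 0.04² + 0.34² + 0.13² = 0.4225 + 0.0016 + 0.1156 + 0.0169 = 0.5566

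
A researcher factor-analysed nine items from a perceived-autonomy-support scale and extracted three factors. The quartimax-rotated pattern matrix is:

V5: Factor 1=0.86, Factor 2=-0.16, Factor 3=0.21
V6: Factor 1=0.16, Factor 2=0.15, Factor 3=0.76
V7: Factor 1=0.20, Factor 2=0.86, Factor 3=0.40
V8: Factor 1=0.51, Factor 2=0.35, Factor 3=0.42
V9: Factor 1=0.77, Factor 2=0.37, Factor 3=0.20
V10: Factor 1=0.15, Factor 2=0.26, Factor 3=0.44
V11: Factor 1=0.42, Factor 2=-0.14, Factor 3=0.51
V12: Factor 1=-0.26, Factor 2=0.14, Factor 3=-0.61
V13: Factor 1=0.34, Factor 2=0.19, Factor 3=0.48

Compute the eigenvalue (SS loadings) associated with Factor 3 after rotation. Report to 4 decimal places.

2.0543

SS loadings for Factor 3 = 0.21² + 0.76² + 0.40² + 0.42² + 0.20² + 0.44² + 0.51² + (-0.61)² + 0.48² = 0.0441 + 0.5776 + 0.1600 + 0.1764 + 0.0400 + 0.1936 + 0.2601 + 0.3721 + 0.2304 = 2.0543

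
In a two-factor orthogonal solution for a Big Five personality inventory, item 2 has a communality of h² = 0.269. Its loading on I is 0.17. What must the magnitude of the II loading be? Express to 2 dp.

0.49

Under orthogonal rotation h² = Σλ², so λ_II² = h² − (0.0289) = 0.269 − 0.0289 = 0.2401.
|λ| = √0.2401 = 0.4900.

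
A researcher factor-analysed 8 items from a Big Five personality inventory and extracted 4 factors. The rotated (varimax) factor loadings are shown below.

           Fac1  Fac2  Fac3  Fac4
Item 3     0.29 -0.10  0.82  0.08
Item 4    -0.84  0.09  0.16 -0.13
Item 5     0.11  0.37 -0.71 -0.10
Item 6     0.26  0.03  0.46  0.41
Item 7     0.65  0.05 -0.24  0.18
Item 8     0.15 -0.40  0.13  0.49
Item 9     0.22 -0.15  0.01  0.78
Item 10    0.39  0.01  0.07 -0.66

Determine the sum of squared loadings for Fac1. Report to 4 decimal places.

SS loadings for Fac1 = 0.29² + (-0.84)² + 0.11² + 0.26² + 0.65² + 0.15² + 0.22² + 0.39² = 0.0841 + 0.7056 + 0.0121 + 0.0676 + 0.4225 + 0.0225 + 0.0484 + 0.1521 = 1.5149

1.5149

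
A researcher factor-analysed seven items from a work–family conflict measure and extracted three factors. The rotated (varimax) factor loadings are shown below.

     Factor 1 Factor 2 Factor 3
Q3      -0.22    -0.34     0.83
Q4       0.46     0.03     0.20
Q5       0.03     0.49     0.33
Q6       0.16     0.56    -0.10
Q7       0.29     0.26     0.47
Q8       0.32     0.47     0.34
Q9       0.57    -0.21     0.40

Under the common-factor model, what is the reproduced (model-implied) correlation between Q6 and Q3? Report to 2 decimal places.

r̂ = Σ λ_i·λ_j across factors = (0.16)(-0.22) + (0.56)(-0.34) + (-0.10)(0.83)
  = -0.0352 -0.1904 -0.0830 = -0.3086

-0.31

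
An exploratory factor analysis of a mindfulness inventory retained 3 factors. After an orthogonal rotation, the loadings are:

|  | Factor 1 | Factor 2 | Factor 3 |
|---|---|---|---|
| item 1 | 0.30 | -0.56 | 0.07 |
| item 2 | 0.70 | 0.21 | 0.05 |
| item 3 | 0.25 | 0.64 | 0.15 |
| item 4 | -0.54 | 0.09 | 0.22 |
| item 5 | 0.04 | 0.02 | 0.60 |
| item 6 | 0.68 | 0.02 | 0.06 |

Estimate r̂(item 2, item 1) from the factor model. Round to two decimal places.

r̂ = Σ λ_i·λ_j across factors = (0.70)(0.30) + (0.21)(-0.56) + (0.05)(0.07)
  = +0.2100 -0.1176 +0.0035 = 0.0959

0.10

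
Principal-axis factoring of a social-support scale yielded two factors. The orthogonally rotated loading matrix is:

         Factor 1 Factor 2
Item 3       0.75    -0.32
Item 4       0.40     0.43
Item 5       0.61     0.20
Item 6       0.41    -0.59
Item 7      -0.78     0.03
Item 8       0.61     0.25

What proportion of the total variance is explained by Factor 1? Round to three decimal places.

SS loadings for Factor 1 = 0.75² + 0.40² + 0.61² + 0.41² + (-0.78)² + 0.61² = 2.2432
Proportion of variance = 2.2432 / 6 = 0.3739.

0.374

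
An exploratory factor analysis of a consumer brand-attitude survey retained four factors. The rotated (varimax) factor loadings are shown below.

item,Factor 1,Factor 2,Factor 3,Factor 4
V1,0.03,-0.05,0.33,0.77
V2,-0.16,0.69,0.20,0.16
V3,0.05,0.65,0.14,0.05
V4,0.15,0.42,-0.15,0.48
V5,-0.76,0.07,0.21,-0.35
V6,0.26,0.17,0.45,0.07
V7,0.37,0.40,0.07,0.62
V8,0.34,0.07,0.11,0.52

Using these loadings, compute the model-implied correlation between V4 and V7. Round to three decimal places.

0.511

r̂ = Σ λ_i·λ_j across factors = (0.15)(0.37) + (0.42)(0.40) + (-0.15)(0.07) + (0.48)(0.62)
  = +0.0555 +0.1680 -0.0105 +0.2976 = 0.5106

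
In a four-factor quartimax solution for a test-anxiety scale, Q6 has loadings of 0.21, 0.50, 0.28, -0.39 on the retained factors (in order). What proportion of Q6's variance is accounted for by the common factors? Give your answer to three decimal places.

0.525

h² = 0.21² + 0.50² + 0.28² + (-0.39)² = 0.0441 + 0.2500 + 0.0784 + 0.1521 = 0.5246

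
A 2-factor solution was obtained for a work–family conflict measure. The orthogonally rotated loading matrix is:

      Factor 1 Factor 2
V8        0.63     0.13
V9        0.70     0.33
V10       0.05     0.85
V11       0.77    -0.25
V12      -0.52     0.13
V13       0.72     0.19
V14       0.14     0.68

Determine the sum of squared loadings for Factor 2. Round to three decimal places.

1.426

SS loadings for Factor 2 = 0.13² + 0.33² + 0.85² + (-0.25)² + 0.13² + 0.19² + 0.68² = 0.0169 + 0.1089 + 0.7225 + 0.0625 + 0.0169 + 0.0361 + 0.4624 = 1.4262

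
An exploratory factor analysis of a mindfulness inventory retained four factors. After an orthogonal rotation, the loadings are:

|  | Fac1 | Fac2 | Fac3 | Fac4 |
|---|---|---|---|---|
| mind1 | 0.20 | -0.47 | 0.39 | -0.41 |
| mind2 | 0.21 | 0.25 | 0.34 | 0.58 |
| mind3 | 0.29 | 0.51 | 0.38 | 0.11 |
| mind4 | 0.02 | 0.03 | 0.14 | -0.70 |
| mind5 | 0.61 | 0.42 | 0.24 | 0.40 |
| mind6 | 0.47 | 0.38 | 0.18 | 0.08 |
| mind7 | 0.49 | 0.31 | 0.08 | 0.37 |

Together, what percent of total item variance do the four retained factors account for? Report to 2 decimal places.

54.30%

SS loadings by factor: 1.0017, 0.9613, 0.5281, 1.3099; total = 3.8010.
Total variance with 7 standardized items is 7, so the solution explains 3.8010/7 = 0.5430 = 54.30%.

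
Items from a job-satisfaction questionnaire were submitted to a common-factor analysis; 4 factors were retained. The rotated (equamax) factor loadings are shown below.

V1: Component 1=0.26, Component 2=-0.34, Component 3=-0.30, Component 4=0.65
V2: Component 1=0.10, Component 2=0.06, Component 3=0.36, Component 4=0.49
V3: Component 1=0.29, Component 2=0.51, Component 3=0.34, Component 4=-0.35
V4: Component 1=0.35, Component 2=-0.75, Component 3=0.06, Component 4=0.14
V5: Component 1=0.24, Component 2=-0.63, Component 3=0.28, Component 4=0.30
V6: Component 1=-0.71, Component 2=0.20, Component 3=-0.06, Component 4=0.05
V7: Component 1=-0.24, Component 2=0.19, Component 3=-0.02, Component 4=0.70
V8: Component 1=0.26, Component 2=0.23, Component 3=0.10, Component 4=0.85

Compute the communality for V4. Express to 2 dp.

h² = 0.35² + (-0.75)² + 0.06² + 0.14² = 0.1225 + 0.5625 + 0.0036 + 0.0196 = 0.7082

0.71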